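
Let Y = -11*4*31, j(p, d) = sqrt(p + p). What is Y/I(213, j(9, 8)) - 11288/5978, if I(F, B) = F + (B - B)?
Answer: -5279168/636657 ≈ -8.2920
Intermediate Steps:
j(p, d) = sqrt(2)*sqrt(p) (j(p, d) = sqrt(2*p) = sqrt(2)*sqrt(p))
I(F, B) = F (I(F, B) = F + 0 = F)
Y = -1364 (Y = -44*31 = -1364)
Y/I(213, j(9, 8)) - 11288/5978 = -1364/213 - 11288/5978 = -1364*1/213 - 11288*1/5978 = -1364/213 - 5644/2989 = -5279168/636657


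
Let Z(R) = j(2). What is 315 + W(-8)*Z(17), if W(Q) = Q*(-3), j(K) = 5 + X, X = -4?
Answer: 339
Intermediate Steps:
j(K) = 1 (j(K) = 5 - 4 = 1)
Z(R) = 1
W(Q) = -3*Q
315 + W(-8)*Z(17) = 315 - 3*(-8)*1 = 315 + 24*1 = 315 + 24 = 339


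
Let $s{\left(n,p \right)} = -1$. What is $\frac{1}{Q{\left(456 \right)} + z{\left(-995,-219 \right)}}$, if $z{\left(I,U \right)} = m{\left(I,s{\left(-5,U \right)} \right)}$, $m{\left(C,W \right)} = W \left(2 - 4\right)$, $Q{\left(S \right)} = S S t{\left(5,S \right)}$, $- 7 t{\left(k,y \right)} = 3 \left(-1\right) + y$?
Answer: $- \frac{7}{94194994} \approx -7.4314 \cdot 10^{-8}$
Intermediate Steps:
$t{\left(k,y \right)} = \frac{3}{7} - \frac{y}{7}$ ($t{\left(k,y \right)} = - \frac{3 \left(-1\right) + y}{7} = - \frac{-3 + y}{7} = \frac{3}{7} - \frac{y}{7}$)
$Q{\left(S \right)} = S^{2} \left(\frac{3}{7} - \frac{S}{7}\right)$ ($Q{\left(S \right)} = S S \left(\frac{3}{7} - \frac{S}{7}\right) = S^{2} \left(\frac{3}{7} - \frac{S}{7}\right)$)
$m{\left(C,W \right)} = - 2 W$ ($m{\left(C,W \right)} = W \left(-2\right) = - 2 W$)
$z{\left(I,U \right)} = 2$ ($z{\left(I,U \right)} = \left(-2\right) \left(-1\right) = 2$)
$\frac{1}{Q{\left(456 \right)} + z{\left(-995,-219 \right)}} = \frac{1}{\frac{456^{2} \left(3 - 456\right)}{7} + 2} = \frac{1}{\frac{1}{7} \cdot 207936 \left(3 - 456\right) + 2} = \frac{1}{\frac{1}{7} \cdot 207936 \left(-453\right) + 2} = \frac{1}{- \frac{94195008}{7} + 2} = \frac{1}{- \frac{94194994}{7}} = - \frac{7}{94194994}$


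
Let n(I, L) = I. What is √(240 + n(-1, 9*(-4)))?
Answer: √239 ≈ 15.460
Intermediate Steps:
√(240 + n(-1, 9*(-4))) = √(240 - 1) = √239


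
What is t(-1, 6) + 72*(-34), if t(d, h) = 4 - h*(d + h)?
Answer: -2474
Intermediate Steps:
t(d, h) = 4 - h*(d + h)
t(-1, 6) + 72*(-34) = (4 - 1*6² - 1*(-1)*6) + 72*(-34) = (4 - 1*36 + 6) - 2448 = (4 - 36 + 6) - 2448 = -26 - 2448 = -2474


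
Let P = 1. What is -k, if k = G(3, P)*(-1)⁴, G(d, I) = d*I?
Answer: -3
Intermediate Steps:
G(d, I) = I*d
k = 3 (k = (1*3)*(-1)⁴ = 3*1 = 3)
-k = -1*3 = -3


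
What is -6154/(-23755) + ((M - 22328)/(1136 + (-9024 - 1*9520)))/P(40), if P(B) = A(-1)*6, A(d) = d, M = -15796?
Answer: -21905219/206763520 ≈ -0.10594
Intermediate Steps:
P(B) = -6 (P(B) = -1*6 = -6)
-6154/(-23755) + ((M - 22328)/(1136 + (-9024 - 1*9520)))/P(40) = -6154/(-23755) + ((-15796 - 22328)/(1136 + (-9024 - 1*9520)))/(-6) = -6154*(-1/23755) - 38124/(1136 + (-9024 - 9520))*(-⅙) = 6154/23755 - 38124/(1136 - 18544)*(-⅙) = 6154/23755 - 38124/(-17408)*(-⅙) = 6154/23755 - 38124*(-1/17408)*(-⅙) = 6154/23755 + (9531/4352)*(-⅙) = 6154/23755 - 3177/8704 = -21905219/206763520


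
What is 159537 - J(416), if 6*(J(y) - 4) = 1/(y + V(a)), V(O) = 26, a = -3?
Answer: 423081515/2652 ≈ 1.5953e+5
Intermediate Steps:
J(y) = 4 + 1/(6*(26 + y)) (J(y) = 4 + 1/(6*(y + 26)) = 4 + 1/(6*(26 + y)))
159537 - J(416) = 159537 - (625 + 24*416)/(6*(26 + 416)) = 159537 - (625 + 9984)/(6*442) = 159537 - 10609/(6*442) = 159537 - 1*10609/2652 = 159537 - 10609/2652 = 423081515/2652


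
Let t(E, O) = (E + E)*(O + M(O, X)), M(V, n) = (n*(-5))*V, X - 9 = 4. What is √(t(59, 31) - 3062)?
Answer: I*√237174 ≈ 487.0*I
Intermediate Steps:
X = 13 (X = 9 + 4 = 13)
M(V, n) = -5*V*n (M(V, n) = (-5*n)*V = -5*V*n)
t(E, O) = -128*E*O (t(E, O) = (E + E)*(O - 5*O*13) = (2*E)*(O - 65*O) = (2*E)*(-64*O) = -128*E*O)
√(t(59, 31) - 3062) = √(-128*59*31 - 3062) = √(-234112 - 3062) = √(-237174) = I*√237174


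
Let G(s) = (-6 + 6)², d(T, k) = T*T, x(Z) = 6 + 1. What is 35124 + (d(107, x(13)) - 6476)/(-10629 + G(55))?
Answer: 373328023/10629 ≈ 35124.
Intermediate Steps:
x(Z) = 7
d(T, k) = T²
G(s) = 0 (G(s) = 0² = 0)
35124 + (d(107, x(13)) - 6476)/(-10629 + G(55)) = 35124 + (107² - 6476)/(-10629 + 0) = 35124 + (11449 - 6476)/(-10629) = 35124 + 4973*(-1/10629) = 35124 - 4973/10629 = 373328023/10629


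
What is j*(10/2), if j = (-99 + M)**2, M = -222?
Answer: 515205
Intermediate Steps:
j = 103041 (j = (-99 - 222)**2 = (-321)**2 = 103041)
j*(10/2) = 103041*(10/2) = 103041*(10*(1/2)) = 103041*5 = 515205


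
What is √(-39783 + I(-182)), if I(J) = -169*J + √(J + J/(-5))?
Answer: √(-225625 + 10*I*√910)/5 ≈ 0.063508 + 95.0*I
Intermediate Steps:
I(J) = -169*J + 2*√5*√J/5 (I(J) = -169*J + √(J + J*(-⅕)) = -169*J + √(J - J/5) = -169*J + √(4*J/5) = -169*J + 2*√5*√J/5)
√(-39783 + I(-182)) = √(-39783 + (-169*(-182) + 2*√5*√(-182)/5)) = √(-39783 + (30758 + 2*√5*(I*√182)/5)) = √(-39783 + (30758 + 2*I*√910/5)) = √(-9025 + 2*I*√910/5)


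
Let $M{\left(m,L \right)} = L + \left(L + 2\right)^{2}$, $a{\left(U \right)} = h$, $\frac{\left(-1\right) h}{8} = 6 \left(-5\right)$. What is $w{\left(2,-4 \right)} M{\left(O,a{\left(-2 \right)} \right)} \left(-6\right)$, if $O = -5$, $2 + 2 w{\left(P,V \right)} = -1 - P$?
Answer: $882060$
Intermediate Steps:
$w{\left(P,V \right)} = - \frac{3}{2} - \frac{P}{2}$ ($w{\left(P,V \right)} = -1 + \frac{-1 - P}{2} = -1 - \left(\frac{1}{2} + \frac{P}{2}\right) = - \frac{3}{2} - \frac{P}{2}$)
$h = 240$ ($h = - 8 \cdot 6 \left(-5\right) = \left(-8\right) \left(-30\right) = 240$)
$a{\left(U \right)} = 240$
$M{\left(m,L \right)} = L + \left(2 + L\right)^{2}$
$w{\left(2,-4 \right)} M{\left(O,a{\left(-2 \right)} \right)} \left(-6\right) = \left(- \frac{3}{2} - 1\right) \left(240 + \left(2 + 240\right)^{2}\right) \left(-6\right) = \left(- \frac{3}{2} - 1\right) \left(240 + 242^{2}\right) \left(-6\right) = - \frac{5 \left(240 + 58564\right)}{2} \left(-6\right) = \left(- \frac{5}{2}\right) 58804 \left(-6\right) = \left(-147010\right) \left(-6\right) = 882060$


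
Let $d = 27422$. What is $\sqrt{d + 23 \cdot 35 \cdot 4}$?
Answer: $\sqrt{30642} \approx 175.05$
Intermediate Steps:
$\sqrt{d + 23 \cdot 35 \cdot 4} = \sqrt{27422 + 23 \cdot 35 \cdot 4} = \sqrt{27422 + 805 \cdot 4} = \sqrt{27422 + 3220} = \sqrt{30642}$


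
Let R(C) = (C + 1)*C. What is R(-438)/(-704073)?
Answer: -63802/234691 ≈ -0.27186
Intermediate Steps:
R(C) = C*(1 + C) (R(C) = (1 + C)*C = C*(1 + C))
R(-438)/(-704073) = -438*(1 - 438)/(-704073) = -438*(-437)*(-1/704073) = 191406*(-1/704073) = -63802/234691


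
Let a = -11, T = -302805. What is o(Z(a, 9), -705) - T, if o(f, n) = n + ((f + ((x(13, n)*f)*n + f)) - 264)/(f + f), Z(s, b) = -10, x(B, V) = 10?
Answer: 1492946/5 ≈ 2.9859e+5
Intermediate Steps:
o(f, n) = n + (-264 + 2*f + 10*f*n)/(2*f) (o(f, n) = n + ((f + ((10*f)*n + f)) - 264)/(f + f) = n + ((f + (10*f*n + f)) - 264)/((2*f)) = n + ((f + (f + 10*f*n)) - 264)*(1/(2*f)) = n + ((2*f + 10*f*n) - 264)*(1/(2*f)) = n + (-264 + 2*f + 10*f*n)*(1/(2*f)) = n + (-264 + 2*f + 10*f*n)/(2*f))
o(Z(a, 9), -705) - T = (1 - 132/(-10) + 6*(-705)) - 1*(-302805) = (1 - 132*(-⅒) - 4230) + 302805 = (1 + 66/5 - 4230) + 302805 = -21079/5 + 302805 = 1492946/5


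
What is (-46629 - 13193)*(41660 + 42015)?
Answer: -5005605850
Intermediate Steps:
(-46629 - 13193)*(41660 + 42015) = -59822*83675 = -5005605850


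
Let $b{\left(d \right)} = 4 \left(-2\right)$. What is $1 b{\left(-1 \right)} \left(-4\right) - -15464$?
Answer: $15496$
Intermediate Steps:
$b{\left(d \right)} = -8$
$1 b{\left(-1 \right)} \left(-4\right) - -15464 = 1 \left(-8\right) \left(-4\right) - -15464 = \left(-8\right) \left(-4\right) + 15464 = 32 + 15464 = 15496$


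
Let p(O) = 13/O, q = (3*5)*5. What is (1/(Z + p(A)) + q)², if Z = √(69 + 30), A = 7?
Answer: 30810664795/5480281 + 51605673*√11/10960562 ≈ 5637.7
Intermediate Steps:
q = 75 (q = 15*5 = 75)
Z = 3*√11 (Z = √99 = 3*√11 ≈ 9.9499)
(1/(Z + p(A)) + q)² = (1/(3*√11 + 13/7) + 75)² = (1/(13/7 + 3*√11) + 75)² = (75 + 1/(13/7 + 3*√11))²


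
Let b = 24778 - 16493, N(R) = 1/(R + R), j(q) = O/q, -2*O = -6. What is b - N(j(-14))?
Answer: 24862/3 ≈ 8287.3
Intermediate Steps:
O = 3 (O = -½*(-6) = 3)
j(q) = 3/q
N(R) = 1/(2*R)
b = 8285
b - N(j(-14)) = 8285 - 1/(2*(3/(-14))) = 8285 - 1/(2*(3*(-1/14))) = 8285 - 1/(2*(-3/14)) = 8285 - (-14)/(2*3) = 8285 - 1*(-7/3) = 8285 + 7/3 = 24862/3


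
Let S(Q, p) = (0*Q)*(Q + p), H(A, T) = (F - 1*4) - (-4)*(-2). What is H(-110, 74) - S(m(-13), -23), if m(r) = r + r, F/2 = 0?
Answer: -12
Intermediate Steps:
F = 0 (F = 2*0 = 0)
m(r) = 2*r
H(A, T) = -12 (H(A, T) = (0 - 1*4) - (-4)*(-2) = (0 - 4) - 4*2 = -4 - 8 = -12)
S(Q, p) = 0 (S(Q, p) = 0*(Q + p) = 0)
H(-110, 74) - S(m(-13), -23) = -12 - 1*0 = -12 + 0 = -12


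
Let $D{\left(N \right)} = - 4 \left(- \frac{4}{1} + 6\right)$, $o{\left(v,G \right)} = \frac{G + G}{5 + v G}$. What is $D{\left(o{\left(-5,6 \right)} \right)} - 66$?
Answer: $-74$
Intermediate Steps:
$o{\left(v,G \right)} = \frac{2 G}{5 + G v}$
$D{\left(N \right)} = -8$ ($D{\left(N \right)} = - 4 \left(\left(-4\right) 1 + 6\right) = - 4 \left(-4 + 6\right) = \left(-4\right) 2 = -8$)
$D{\left(o{\left(-5,6 \right)} \right)} - 66 = -8 - 66 = -74$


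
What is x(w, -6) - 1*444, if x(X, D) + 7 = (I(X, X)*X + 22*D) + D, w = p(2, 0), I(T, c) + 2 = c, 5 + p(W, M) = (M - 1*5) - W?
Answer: -421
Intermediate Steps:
p(W, M) = -10 + M - W (p(W, M) = -5 + ((M - 1*5) - W) = -5 + ((M - 5) - W) = -5 + ((-5 + M) - W) = -5 + (-5 + M - W) = -10 + M - W)
I(T, c) = -2 + c
w = -12 (w = -10 + 0 - 1*2 = -10 + 0 - 2 = -12)
x(X, D) = -7 + 23*D + X*(-2 + X) (x(X, D) = -7 + (((-2 + X)*X + 22*D) + D) = -7 + ((X*(-2 + X) + 22*D) + D) = -7 + ((22*D + X*(-2 + X)) + D) = -7 + (23*D + X*(-2 + X)) = -7 + 23*D + X*(-2 + X))
x(w, -6) - 1*444 = (-7 + 23*(-6) - 12*(-2 - 12)) - 1*444 = (-7 - 138 - 12*(-14)) - 444 = (-7 - 138 + 168) - 444 = 23 - 444 = -421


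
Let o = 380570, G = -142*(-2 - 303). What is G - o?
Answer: -337260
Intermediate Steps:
G = 43310 (G = -142*(-305) = 43310)
G - o = 43310 - 1*380570 = 43310 - 380570 = -337260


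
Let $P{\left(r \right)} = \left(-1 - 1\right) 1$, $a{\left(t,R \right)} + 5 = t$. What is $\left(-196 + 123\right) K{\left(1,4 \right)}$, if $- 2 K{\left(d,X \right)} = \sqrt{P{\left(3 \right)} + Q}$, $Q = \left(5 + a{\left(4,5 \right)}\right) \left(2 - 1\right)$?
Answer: $\frac{73 \sqrt{2}}{2} \approx 51.619$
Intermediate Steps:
$a{\left(t,R \right)} = -5 + t$
$P{\left(r \right)} = -2$ ($P{\left(r \right)} = \left(-2\right) 1 = -2$)
$Q = 4$ ($Q = \left(5 + \left(-5 + 4\right)\right) \left(2 - 1\right) = \left(5 - 1\right) 1 = 4 \cdot 1 = 4$)
$K{\left(d,X \right)} = - \frac{\sqrt{2}}{2}$ ($K{\left(d,X \right)} = - \frac{\sqrt{-2 + 4}}{2} = - \frac{\sqrt{2}}{2}$)
$\left(-196 + 123\right) K{\left(1,4 \right)} = \left(-196 + 123\right) \left(- \frac{\sqrt{2}}{2}\right) = - 73 \left(- \frac{\sqrt{2}}{2}\right) = \frac{73 \sqrt{2}}{2}$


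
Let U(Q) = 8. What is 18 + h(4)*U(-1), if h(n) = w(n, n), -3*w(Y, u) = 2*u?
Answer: -10/3 ≈ -3.3333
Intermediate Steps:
w(Y, u) = -2*u/3
h(n) = -2*n/3
18 + h(4)*U(-1) = 18 - 2/3*4*8 = 18 - 8/3*8 = 18 - 64/3 = -10/3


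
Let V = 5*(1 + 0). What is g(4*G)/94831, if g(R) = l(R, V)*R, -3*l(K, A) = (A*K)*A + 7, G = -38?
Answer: -576536/284493 ≈ -2.0265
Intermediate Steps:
V = 5 (V = 5*1 = 5)
l(K, A) = -7/3 - K*A**2/3 (l(K, A) = -((A*K)*A + 7)/3 = -(K*A**2 + 7)/3 = -(7 + K*A**2)/3 = -7/3 - K*A**2/3)
g(R) = R*(-7/3 - 25*R/3) (g(R) = (-7/3 - 1/3*R*5**2)*R = (-7/3 - 1/3*R*25)*R = (-7/3 - 25*R/3)*R = R*(-7/3 - 25*R/3))
g(4*G)/94831 = -4*(-38)*(7 + 25*(4*(-38)))/3/94831 = -1/3*(-152)*(7 + 25*(-152))*(1/94831) = -1/3*(-152)*(7 - 3800)*(1/94831) = -1/3*(-152)*(-3793)*(1/94831) = -576536/3*1/94831 = -576536/284493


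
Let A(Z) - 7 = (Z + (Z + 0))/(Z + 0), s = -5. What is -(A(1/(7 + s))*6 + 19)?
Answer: -73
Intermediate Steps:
A(Z) = 9 (A(Z) = 7 + (Z + (Z + 0))/(Z + 0) = 7 + (Z + Z)/Z = 7 + (2*Z)/Z = 7 + 2 = 9)
-(A(1/(7 + s))*6 + 19) = -(9*6 + 19) = -(54 + 19) = -1*73 = -73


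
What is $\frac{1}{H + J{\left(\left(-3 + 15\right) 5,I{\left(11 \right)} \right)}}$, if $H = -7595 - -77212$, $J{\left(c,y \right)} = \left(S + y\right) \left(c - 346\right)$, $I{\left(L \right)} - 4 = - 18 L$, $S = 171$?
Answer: $\frac{1}{76195} \approx 1.3124 \cdot 10^{-5}$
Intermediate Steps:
$I{\left(L \right)} = 4 - 18 L$
$J{\left(c,y \right)} = \left(-346 + c\right) \left(171 + y\right)$ ($J{\left(c,y \right)} = \left(171 + y\right) \left(c - 346\right) = \left(171 + y\right) \left(-346 + c\right) = \left(-346 + c\right) \left(171 + y\right)$)
$H = 69617$ ($H = -7595 + 77212 = 69617$)
$\frac{1}{H + J{\left(\left(-3 + 15\right) 5,I{\left(11 \right)} \right)}} = \frac{1}{69617 - \left(59166 + 346 \left(4 - 198\right) - \left(-3 + 15\right) 5 \left(4 - 198\right) - 171 \left(-3 + 15\right) 5\right)} = \frac{1}{69617 - \left(59166 + 346 \left(4 - 198\right) - 12 \cdot 5 \left(4 - 198\right) - 2052 \cdot 5\right)} = \frac{1}{69617 + \left(-59166 - -67124 + 171 \cdot 60 + 60 \left(-194\right)\right)} = \frac{1}{69617 + \left(-59166 + 67124 + 10260 - 11640\right)} = \frac{1}{69617 + 6578} = \frac{1}{76195}$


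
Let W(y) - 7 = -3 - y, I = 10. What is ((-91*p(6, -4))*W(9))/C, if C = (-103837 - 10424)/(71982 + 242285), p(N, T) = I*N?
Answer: -408547100/5441 ≈ -75087.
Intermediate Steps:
W(y) = 4 - y (W(y) = 7 + (-3 - y) = 4 - y)
p(N, T) = 10*N
C = -114261/314267 ≈ -0.36358
((-91*p(6, -4))*W(9))/C = ((-910*6)*(4 - 1*9))/(-114261/314267) = ((-91*60)*(4 - 9))*(-314267/114261) = -5460*(-5)*(-314267/114261) = 27300*(-314267/114261) = -408547100/5441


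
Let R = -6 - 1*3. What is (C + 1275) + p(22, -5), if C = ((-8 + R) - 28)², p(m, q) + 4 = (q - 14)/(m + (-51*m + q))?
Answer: 3642099/1105 ≈ 3296.0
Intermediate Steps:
R = -9 (R = -6 - 3 = -9)
p(m, q) = -4 + (-14 + q)/(q - 50*m) (p(m, q) = -4 + (q - 14)/(m + (-51*m + q)) = -4 + (-14 + q)/(m + (q - 51*m)) = -4 + (-14 + q)/(q - 50*m))
C = 2025 (C = ((-8 - 9) - 28)² = (-17 - 28)² = (-45)² = 2025)
(C + 1275) + p(22, -5) = (2025 + 1275) + (14 - 200*22 + 3*(-5))/(-1*(-5) + 50*22) = 3300 + (14 - 4400 - 15)/(5 + 1100) = 3300 - 4401/1105 = 3642099/1105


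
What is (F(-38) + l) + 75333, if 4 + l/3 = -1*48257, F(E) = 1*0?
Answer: -69450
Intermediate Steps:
F(E) = 0
l = -144783 (l = -12 + 3*(-1*48257) = -12 + 3*(-48257) = -12 - 144771 = -144783)
(F(-38) + l) + 75333 = (0 - 144783) + 75333 = -144783 + 75333 = -69450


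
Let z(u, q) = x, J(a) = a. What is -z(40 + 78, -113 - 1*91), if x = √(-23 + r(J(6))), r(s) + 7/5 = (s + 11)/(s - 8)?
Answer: -I*√3290/10 ≈ -5.7359*I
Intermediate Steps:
r(s) = -7/5 + (11 + s)/(-8 + s) (r(s) = -7/5 + (s + 11)/(s - 8) = -7/5 + (11 + s)/(-8 + s))
x = I*√3290/10 (x = √(-23 + (111 - 2*6)/(5*(-8 + 6))) = √(-23 + (⅕)*(111 - 12)/(-2)) = √(-23 + (⅕)*(-½)*99) = √(-23 - 99/10) = √(-329/10) = I*√3290/10 ≈ 5.7359*I)
z(u, q) = I*√3290/10
-z(40 + 78, -113 - 1*91) = -I*√3290/10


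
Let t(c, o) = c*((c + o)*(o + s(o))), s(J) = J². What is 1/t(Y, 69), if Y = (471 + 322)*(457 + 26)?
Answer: 1/708705816305760 ≈ 1.4110e-15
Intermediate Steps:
Y = 383019 (Y = 793*483 = 383019)
t(c, o) = c*(c + o)*(o + o²) (t(c, o) = c*((c + o)*(o + o²)) = c*(c + o)*(o + o²))
1/t(Y, 69) = 1/(383019*69*(383019 + 69 + 69² + 383019*69)) = 1/(383019*69*(383019 + 69 + 4761 + 26428311)) = 1/(383019*69*26816160) = 1/708705816305760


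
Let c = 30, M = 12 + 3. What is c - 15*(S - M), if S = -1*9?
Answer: 390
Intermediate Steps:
S = -9
M = 15
c - 15*(S - M) = 30 - 15*(-9 - 1*15) = 30 - 15*(-9 - 15) = 30 - 15*(-24) = 30 + 360 = 390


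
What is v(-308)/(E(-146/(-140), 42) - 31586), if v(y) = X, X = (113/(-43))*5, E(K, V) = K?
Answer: 39550/95070721 ≈ 0.00041601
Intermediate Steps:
X = -565/43 (X = (113*(-1/43))*5 = -113/43*5 = -565/43 ≈ -13.140)
v(y) = -565/43
v(-308)/(E(-146/(-140), 42) - 31586) = -565/(43*(-146/(-140) - 31586)) = -565/(43*(-146*(-1/140) - 31586)) = -565/(43*(73/70 - 31586)) = -565/(43*(-2210947/70)) = -565/43*(-70/2210947) = 39550/95070721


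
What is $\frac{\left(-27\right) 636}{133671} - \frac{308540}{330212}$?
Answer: $- \frac{3909437567}{3678314021} \approx -1.0628$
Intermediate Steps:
$\frac{\left(-27\right) 636}{133671} - \frac{308540}{330212} = \left(-17172\right) \frac{1}{133671} - \frac{77135}{82553} = - \frac{5724}{44557} - \frac{77135}{82553} = - \frac{3909437567}{3678314021}$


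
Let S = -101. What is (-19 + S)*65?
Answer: -7800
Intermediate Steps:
(-19 + S)*65 = (-19 - 101)*65 = -120*65 = -7800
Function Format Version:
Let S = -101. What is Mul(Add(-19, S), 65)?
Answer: -7800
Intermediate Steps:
Mul(Add(-19, S), 65) = Mul(Add(-19, -101), 65) = Mul(-120, 65) = -7800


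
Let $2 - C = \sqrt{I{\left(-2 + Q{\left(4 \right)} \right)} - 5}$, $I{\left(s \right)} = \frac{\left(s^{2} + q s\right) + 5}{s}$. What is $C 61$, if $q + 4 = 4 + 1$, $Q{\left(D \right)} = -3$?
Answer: $122 - 61 i \sqrt{10} \approx 122.0 - 192.9 i$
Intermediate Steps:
$q = 1$ ($q = -4 + \left(4 + 1\right) = -4 + 5 = 1$)
$I{\left(s \right)} = \frac{5 + s + s^{2}}{s}$ ($I{\left(s \right)} = \frac{\left(s^{2} + 1 s\right) + 5}{s} = \frac{\left(s^{2} + s\right) + 5}{s} = \frac{\left(s + s^{2}\right) + 5}{s} = \frac{5 + s + s^{2}}{s}$)
$C = 2 - i \sqrt{10}$ ($C = 2 - \sqrt{\left(1 - 5 + \frac{5}{-2 - 3}\right) - 5} = 2 - \sqrt{\left(1 - 5 + \frac{5}{-5}\right) - 5} = 2 - \sqrt{\left(1 - 5 + 5 \left(- \frac{1}{5}\right)\right) - 5} = 2 - \sqrt{\left(1 - 5 - 1\right) - 5} = 2 - \sqrt{-5 - 5} = 2 - \sqrt{-10} = 2 - i \sqrt{10} \approx 2.0 - 3.1623 i$)
$C 61 = \left(2 - i \sqrt{10}\right) 61 = 122 - 61 i \sqrt{10}$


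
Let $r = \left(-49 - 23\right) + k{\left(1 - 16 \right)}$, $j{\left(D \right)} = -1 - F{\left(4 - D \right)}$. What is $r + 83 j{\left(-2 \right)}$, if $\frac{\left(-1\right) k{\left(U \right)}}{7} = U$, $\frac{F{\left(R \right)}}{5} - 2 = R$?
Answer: $-3370$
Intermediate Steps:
$F{\left(R \right)} = 10 + 5 R$
$k{\left(U \right)} = - 7 U$
$j{\left(D \right)} = -31 + 5 D$ ($j{\left(D \right)} = -1 - \left(10 + 5 \left(4 - D\right)\right) = -1 - \left(10 - \left(-20 + 5 D\right)\right) = -1 - \left(30 - 5 D\right) = -1 + \left(-30 + 5 D\right) = -31 + 5 D$)
$r = 33$ ($r = \left(-49 - 23\right) - 7 \left(1 - 16\right) = -72 - 7 \left(1 - 16\right) = -72 - -105 = -72 + 105 = 33$)
$r + 83 j{\left(-2 \right)} = 33 + 83 \left(-31 + 5 \left(-2\right)\right) = 33 + 83 \left(-31 - 10\right) = 33 + 83 \left(-41\right) = 33 - 3403 = -3370$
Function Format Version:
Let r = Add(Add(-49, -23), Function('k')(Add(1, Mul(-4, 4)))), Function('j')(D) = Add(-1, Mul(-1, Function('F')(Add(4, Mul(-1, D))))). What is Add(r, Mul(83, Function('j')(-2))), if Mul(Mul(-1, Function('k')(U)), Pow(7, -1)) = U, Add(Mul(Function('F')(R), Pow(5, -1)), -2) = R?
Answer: -3370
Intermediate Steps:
Function('F')(R) = Add(10, Mul(5, R))
Function('k')(U) = Mul(-7, U)
Function('j')(D) = Add(-31, Mul(5, D)) (Function('j')(D) = Add(-1, Mul(-1, Add(10, Mul(5, Add(4, Mul(-1, D)))))) = Add(-1, Mul(-1, Add(10, Add(20, Mul(-5, D))))) = Add(-1, Mul(-1, Add(30, Mul(-5, D)))) = Add(-1, Add(-30, Mul(5, D))) = Add(-31, Mul(5, D)))
r = 33 (r = Add(Add(-49, -23), Mul(-7, Add(1, Mul(-4, 4)))) = Add(-72, Mul(-7, Add(1, -16))) = Add(-72, Mul(-7, -15)) = Add(-72, 105) = 33)
Add(r, Mul(83, Function('j')(-2))) = Add(33, Mul(83, Add(-31, Mul(5, -2)))) = Add(33, Mul(83, Add(-31, -10))) = Add(33, Mul(83, -41)) = Add(33, -3403) = -3370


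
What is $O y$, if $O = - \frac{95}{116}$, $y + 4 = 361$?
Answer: $- \frac{33915}{116} \approx -292.37$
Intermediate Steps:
$y = 357$ ($y = -4 + 361 = 357$)
$O = - \frac{95}{116}$ ($O = \left(-95\right) \frac{1}{116} = - \frac{95}{116} \approx -0.81897$)
$O y = \left(- \frac{95}{116}\right) 357 = - \frac{33915}{116}$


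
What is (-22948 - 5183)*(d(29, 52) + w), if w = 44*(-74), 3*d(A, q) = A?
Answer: 91322603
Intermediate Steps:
d(A, q) = A/3
w = -3256
(-22948 - 5183)*(d(29, 52) + w) = (-22948 - 5183)*((⅓)*29 - 3256) = -28131*(29/3 - 3256) = -28131*(-9739/3) = 91322603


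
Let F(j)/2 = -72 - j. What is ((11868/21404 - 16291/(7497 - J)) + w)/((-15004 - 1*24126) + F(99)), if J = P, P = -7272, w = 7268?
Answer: -287169414887/1559714745384 ≈ -0.18412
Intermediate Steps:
F(j) = -144 - 2*j (F(j) = 2*(-72 - j) = -144 - 2*j)
J = -7272
((11868/21404 - 16291/(7497 - J)) + w)/((-15004 - 1*24126) + F(99)) = ((11868/21404 - 16291/(7497 - 1*(-7272))) + 7268)/((-15004 - 1*24126) + (-144 - 2*99)) = ((11868*(1/21404) - 16291/(7497 + 7272)) + 7268)/((-15004 - 24126) + (-144 - 198)) = ((2967/5351 - 16291/14769) + 7268)/(-39130 - 342) = ((2967/5351 - 16291*1/14769) + 7268)/(-39472) = ((2967/5351 - 16291/14769) + 7268)*(-1/39472) = (-43353518/79028919 + 7268)*(-1/39472) = (574338829774/79028919)*(-1/39472) = -287169414887/1559714745384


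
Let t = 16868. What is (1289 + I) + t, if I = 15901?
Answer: 34058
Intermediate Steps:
(1289 + I) + t = (1289 + 15901) + 16868 = 17190 + 16868 = 34058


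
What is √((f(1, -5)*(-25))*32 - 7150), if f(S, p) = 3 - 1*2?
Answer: 5*I*√318 ≈ 89.163*I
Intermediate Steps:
f(S, p) = 1 (f(S, p) = 3 - 2 = 1)
√((f(1, -5)*(-25))*32 - 7150) = √((1*(-25))*32 - 7150) = √(-25*32 - 7150) = √(-800 - 7150) = √(-7950) = 5*I*√318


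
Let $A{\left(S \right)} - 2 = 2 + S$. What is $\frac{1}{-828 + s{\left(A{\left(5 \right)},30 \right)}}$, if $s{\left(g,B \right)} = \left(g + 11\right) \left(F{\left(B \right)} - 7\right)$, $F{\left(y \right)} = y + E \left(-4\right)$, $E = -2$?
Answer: $- \frac{1}{208} \approx -0.0048077$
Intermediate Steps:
$F{\left(y \right)} = 8 + y$ ($F{\left(y \right)} = y - -8 = y + 8 = 8 + y$)
$A{\left(S \right)} = 4 + S$ ($A{\left(S \right)} = 2 + \left(2 + S\right) = 4 + S$)
$s{\left(g,B \right)} = \left(1 + B\right) \left(11 + g\right)$ ($s{\left(g,B \right)} = \left(g + 11\right) \left(\left(8 + B\right) - 7\right) = \left(11 + g\right) \left(1 + B\right) = \left(1 + B\right) \left(11 + g\right)$)
$\frac{1}{-828 + s{\left(A{\left(5 \right)},30 \right)}} = \frac{1}{-828 + \left(11 + \left(4 + 5\right) + 11 \cdot 30 + 30 \left(4 + 5\right)\right)} = \frac{1}{-828 + \left(11 + 9 + 330 + 30 \cdot 9\right)} = \frac{1}{-828 + \left(11 + 9 + 330 + 270\right)} = \frac{1}{-828 + 620} = \frac{1}{-208} = - \frac{1}{208}$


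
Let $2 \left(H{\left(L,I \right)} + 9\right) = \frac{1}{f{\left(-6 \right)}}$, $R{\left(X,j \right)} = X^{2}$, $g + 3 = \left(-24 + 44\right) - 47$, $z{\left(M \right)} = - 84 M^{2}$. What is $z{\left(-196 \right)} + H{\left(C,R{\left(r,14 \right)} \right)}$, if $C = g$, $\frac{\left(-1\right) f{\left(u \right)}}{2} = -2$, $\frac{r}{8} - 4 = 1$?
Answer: $- \frac{25815623}{8} \approx -3.227 \cdot 10^{6}$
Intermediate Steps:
$r = 40$ ($r = 32 + 8 \cdot 1 = 32 + 8 = 40$)
$f{\left(u \right)} = 4$ ($f{\left(u \right)} = \left(-2\right) \left(-2\right) = 4$)
$g = -30$ ($g = -3 + \left(\left(-24 + 44\right) - 47\right) = -3 + \left(20 - 47\right) = -3 - 27 = -30$)
$C = -30$
$H{\left(L,I \right)} = - \frac{71}{8}$ ($H{\left(L,I \right)} = -9 + \frac{1}{2 \cdot 4} = -9 + \frac{1}{2} \cdot \frac{1}{4} = -9 + \frac{1}{8} = - \frac{71}{8}$)
$z{\left(-196 \right)} + H{\left(C,R{\left(r,14 \right)} \right)} = - 84 \left(-196\right)^{2} - \frac{71}{8} = \left(-84\right) 38416 - \frac{71}{8} = -3226944 - \frac{71}{8} = - \frac{25815623}{8}$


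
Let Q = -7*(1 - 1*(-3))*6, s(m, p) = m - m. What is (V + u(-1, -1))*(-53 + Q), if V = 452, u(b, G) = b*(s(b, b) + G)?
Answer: -100113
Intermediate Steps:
s(m, p) = 0
u(b, G) = G*b (u(b, G) = b*(0 + G) = b*G = G*b)
Q = -168 (Q = -7*(1 + 3)*6 = -7*4*6 = -28*6 = -168)
(V + u(-1, -1))*(-53 + Q) = (452 - 1*(-1))*(-53 - 168) = (452 + 1)*(-221) = 453*(-221) = -100113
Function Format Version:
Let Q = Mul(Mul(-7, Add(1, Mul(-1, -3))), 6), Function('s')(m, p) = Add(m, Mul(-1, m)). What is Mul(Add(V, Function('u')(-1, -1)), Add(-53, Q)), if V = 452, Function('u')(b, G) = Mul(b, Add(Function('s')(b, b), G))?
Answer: -100113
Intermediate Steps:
Function('s')(m, p) = 0
Function('u')(b, G) = Mul(G, b) (Function('u')(b, G) = Mul(b, Add(0, G)) = Mul(b, G) = Mul(G, b))
Q = -168 (Q = Mul(Mul(-7, Add(1, 3)), 6) = Mul(Mul(-7, 4), 6) = Mul(-28, 6) = -168)
Mul(Add(V, Function('u')(-1, -1)), Add(-53, Q)) = Mul(Add(452, Mul(-1, -1)), Add(-53, -168)) = Mul(Add(452, 1), -221) = Mul(453, -221) = -100113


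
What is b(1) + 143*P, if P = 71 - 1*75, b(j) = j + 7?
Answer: -564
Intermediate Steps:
b(j) = 7 + j
P = -4 (P = 71 - 75 = -4)
b(1) + 143*P = (7 + 1) + 143*(-4) = 8 - 572 = -564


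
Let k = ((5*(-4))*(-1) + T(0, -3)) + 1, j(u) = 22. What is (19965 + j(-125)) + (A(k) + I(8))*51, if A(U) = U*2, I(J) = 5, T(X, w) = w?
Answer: 22078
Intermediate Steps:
k = 18 (k = ((5*(-4))*(-1) - 3) + 1 = (-20*(-1) - 3) + 1 = (20 - 3) + 1 = 17 + 1 = 18)
A(U) = 2*U
(19965 + j(-125)) + (A(k) + I(8))*51 = (19965 + 22) + (2*18 + 5)*51 = 19987 + (36 + 5)*51 = 19987 + 41*51 = 19987 + 2091 = 22078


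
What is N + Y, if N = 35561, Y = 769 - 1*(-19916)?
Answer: 56246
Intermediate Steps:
Y = 20685 (Y = 769 + 19916 = 20685)
N + Y = 35561 + 20685 = 56246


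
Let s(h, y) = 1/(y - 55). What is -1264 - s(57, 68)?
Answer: -16433/13 ≈ -1264.1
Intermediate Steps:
s(h, y) = 1/(-55 + y)
-1264 - s(57, 68) = -1264 - 1/(-55 + 68) = -1264 - 1/13 = -16433/13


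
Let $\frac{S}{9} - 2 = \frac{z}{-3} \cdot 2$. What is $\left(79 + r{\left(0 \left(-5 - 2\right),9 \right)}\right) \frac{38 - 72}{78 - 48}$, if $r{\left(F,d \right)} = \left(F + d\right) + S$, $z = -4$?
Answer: $- \frac{442}{3} \approx -147.33$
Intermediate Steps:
$S = 42$ ($S = 18 + 9 - \frac{4}{-3} \cdot 2 = 18 + 9 \left(-4\right) \left(- \frac{1}{3}\right) 2 = 18 + 9 \cdot \frac{4}{3} \cdot 2 = 18 + 9 \cdot \frac{8}{3} = 18 + 24 = 42$)
$r{\left(F,d \right)} = 42 + F + d$ ($r{\left(F,d \right)} = \left(F + d\right) + 42 = 42 + F + d$)
$\left(79 + r{\left(0 \left(-5 - 2\right),9 \right)}\right) \frac{38 - 72}{78 - 48} = \left(79 + \left(42 + 0 \left(-5 - 2\right) + 9\right)\right) \frac{38 - 72}{78 - 48} = \left(79 + \left(42 + 0 \left(-7\right) + 9\right)\right) \left(- \frac{34}{30}\right) = \left(79 + \left(42 + 0 + 9\right)\right) \left(\left(-34\right) \frac{1}{30}\right) = \left(79 + 51\right) \left(- \frac{17}{15}\right) = 130 \left(- \frac{17}{15}\right) = - \frac{442}{3}$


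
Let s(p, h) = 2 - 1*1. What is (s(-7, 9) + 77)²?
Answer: 6084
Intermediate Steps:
s(p, h) = 1 (s(p, h) = 2 - 1 = 1)
(s(-7, 9) + 77)² = (1 + 77)² = 78² = 6084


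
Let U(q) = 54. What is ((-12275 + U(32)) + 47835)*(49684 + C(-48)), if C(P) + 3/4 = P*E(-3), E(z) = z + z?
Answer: 3559352195/2 ≈ 1.7797e+9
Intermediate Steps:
E(z) = 2*z
C(P) = -3/4 - 6*P (C(P) = -3/4 + P*(2*(-3)) = -3/4 + P*(-6) = -3/4 - 6*P)
((-12275 + U(32)) + 47835)*(49684 + C(-48)) = ((-12275 + 54) + 47835)*(49684 + (-3/4 - 6*(-48))) = (-12221 + 47835)*(49684 + (-3/4 + 288)) = 35614*(49684 + 1149/4) = 35614*(199885/4) = 3559352195/2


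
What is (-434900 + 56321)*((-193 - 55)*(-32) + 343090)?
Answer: -132891072054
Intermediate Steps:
(-434900 + 56321)*((-193 - 55)*(-32) + 343090) = -378579*(-248*(-32) + 343090) = -378579*(7936 + 343090) = -378579*351026 = -132891072054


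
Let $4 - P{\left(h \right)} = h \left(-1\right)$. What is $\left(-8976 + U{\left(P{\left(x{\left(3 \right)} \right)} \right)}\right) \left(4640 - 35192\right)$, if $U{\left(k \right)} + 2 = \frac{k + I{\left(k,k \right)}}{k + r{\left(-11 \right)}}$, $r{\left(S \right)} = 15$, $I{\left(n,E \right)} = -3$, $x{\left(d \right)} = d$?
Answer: $\frac{3017193312}{11} \approx 2.7429 \cdot 10^{8}$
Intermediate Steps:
$P{\left(h \right)} = 4 + h$ ($P{\left(h \right)} = 4 - h \left(-1\right) = 4 - - h = 4 + h$)
$U{\left(k \right)} = -2 + \frac{-3 + k}{15 + k}$ ($U{\left(k \right)} = -2 + \frac{k - 3}{k + 15} = -2 + \frac{-3 + k}{15 + k}$)
$\left(-8976 + U{\left(P{\left(x{\left(3 \right)} \right)} \right)}\right) \left(4640 - 35192\right) = \left(-8976 + \frac{-33 - \left(4 + 3\right)}{15 + \left(4 + 3\right)}\right) \left(4640 - 35192\right) = \left(-8976 + \frac{-33 - 7}{15 + 7}\right) \left(-30552\right) = \left(-8976 + \frac{-33 - 7}{22}\right) \left(-30552\right) = \left(-8976 + \frac{1}{22} \left(-40\right)\right) \left(-30552\right) = \left(-8976 - \frac{20}{11}\right) \left(-30552\right) = \left(- \frac{98756}{11}\right) \left(-30552\right) = \frac{3017193312}{11}$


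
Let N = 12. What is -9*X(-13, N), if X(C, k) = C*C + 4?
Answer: -1557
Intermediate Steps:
X(C, k) = 4 + C**2 (X(C, k) = C**2 + 4 = 4 + C**2)
-9*X(-13, N) = -9*(4 + (-13)**2) = -9*(4 + 169) = -9*173 = -1557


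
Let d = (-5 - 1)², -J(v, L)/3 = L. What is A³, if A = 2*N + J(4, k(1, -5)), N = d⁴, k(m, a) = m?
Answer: 37906949146706965989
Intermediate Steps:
J(v, L) = -3*L
d = 36 (d = (-6)² = 36)
N = 1679616 (N = 36⁴ = 1679616)
A = 3359229 (A = 2*1679616 - 3*1 = 3359232 - 3 = 3359229)
A³ = 3359229³ = 37906949146706965989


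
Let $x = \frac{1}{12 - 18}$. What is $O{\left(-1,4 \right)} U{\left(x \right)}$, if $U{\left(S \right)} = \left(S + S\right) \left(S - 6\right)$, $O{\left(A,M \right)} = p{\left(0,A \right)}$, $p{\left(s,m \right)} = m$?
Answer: $- \frac{37}{18} \approx -2.0556$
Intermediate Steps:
$O{\left(A,M \right)} = A$
$x = - \frac{1}{6}$ ($x = \frac{1}{-6} = - \frac{1}{6} \approx -0.16667$)
$U{\left(S \right)} = 2 S \left(-6 + S\right)$
$O{\left(-1,4 \right)} U{\left(x \right)} = - \frac{2 \left(-1\right) \left(-6 - \frac{1}{6}\right)}{6} = - \frac{2 \left(-1\right) \left(-37\right)}{6 \cdot 6} = \left(-1\right) \frac{37}{18} = - \frac{37}{18}$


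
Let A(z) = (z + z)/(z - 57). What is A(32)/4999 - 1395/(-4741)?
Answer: 174036701/592506475 ≈ 0.29373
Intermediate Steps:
A(z) = 2*z/(-57 + z) (A(z) = (2*z)/(-57 + z) = 2*z/(-57 + z))
A(32)/4999 - 1395/(-4741) = (2*32/(-57 + 32))/4999 - 1395/(-4741) = (2*32/(-25))*(1/4999) - 1395*(-1/4741) = (2*32*(-1/25))*(1/4999) + 1395/4741 = -64/25*1/4999 + 1395/4741 = -64/124975 + 1395/4741 = 174036701/592506475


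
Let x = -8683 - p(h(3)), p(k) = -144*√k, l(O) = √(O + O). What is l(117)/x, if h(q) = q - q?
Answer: -3*√26/8683 ≈ -0.0017617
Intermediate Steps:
l(O) = √2*√O (l(O) = √(2*O) = √2*√O)
h(q) = 0
x = -8683 (x = -8683 - (-144)*√0 = -8683 - (-144)*0 = -8683 - 1*0 = -8683 + 0 = -8683)
l(117)/x = (√2*√117)/(-8683) = (√2*(3*√13))*(-1/8683) = (3*√26)*(-1/8683) = -3*√26/8683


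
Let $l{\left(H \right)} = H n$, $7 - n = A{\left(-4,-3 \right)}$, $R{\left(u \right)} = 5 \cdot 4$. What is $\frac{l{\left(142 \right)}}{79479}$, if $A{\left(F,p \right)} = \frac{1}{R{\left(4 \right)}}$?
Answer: $\frac{9869}{794790} \approx 0.012417$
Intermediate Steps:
$R{\left(u \right)} = 20$
$A{\left(F,p \right)} = \frac{1}{20}$
$n = \frac{139}{20}$ ($n = 7 - \frac{1}{20} = \frac{139}{20} \approx 6.95$)
$l{\left(H \right)} = \frac{139 H}{20}$ ($l{\left(H \right)} = H \frac{139}{20} = \frac{139 H}{20}$)
$\frac{l{\left(142 \right)}}{79479} = \frac{\frac{139}{20} \cdot 142}{79479} = \frac{9869}{10} \cdot \frac{1}{79479} = \frac{9869}{794790}$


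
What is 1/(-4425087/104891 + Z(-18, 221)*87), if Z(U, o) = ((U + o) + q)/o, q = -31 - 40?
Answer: 23180911/226624017 ≈ 0.10229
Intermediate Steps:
q = -71
Z(U, o) = (-71 + U + o)/o (Z(U, o) = ((U + o) - 71)/o = (-71 + U + o)/o)
1/(-4425087/104891 + Z(-18, 221)*87) = 1/(-4425087/104891 + ((-71 - 18 + 221)/221)*87) = 1/(-4425087*1/104891 + ((1/221)*132)*87) = 1/(-4425087/104891 + (132/221)*87) = 1/(-4425087/104891 + 11484/221) = 1/(226624017/23180911) = 23180911/226624017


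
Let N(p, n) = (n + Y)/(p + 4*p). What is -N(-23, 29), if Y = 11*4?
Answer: 73/115 ≈ 0.63478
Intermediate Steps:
Y = 44
N(p, n) = (44 + n)/(5*p) (N(p, n) = (n + 44)/(p + 4*p) = (44 + n)/((5*p)) = (44 + n)*(1/(5*p)) = (44 + n)/(5*p))
-N(-23, 29) = -(44 + 29)/(5*(-23)) = -(-1)*73/(5*23) = -1*(-73/115) = 73/115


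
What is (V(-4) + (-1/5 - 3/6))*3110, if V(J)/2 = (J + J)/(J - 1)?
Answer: 7775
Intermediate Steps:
V(J) = 4*J/(-1 + J) (V(J) = 2*((J + J)/(J - 1)) = 2*((2*J)/(-1 + J)) = 2*(2*J/(-1 + J)) = 4*J/(-1 + J))
(V(-4) + (-1/5 - 3/6))*3110 = (4*(-4)/(-1 - 4) + (-1/5 - 3/6))*3110 = (4*(-4)/(-5) + (-1*1/5 - 3*1/6))*3110 = (4*(-4)*(-1/5) + (-1/5 - 1/2))*3110 = (16/5 - 7/10)*3110 = (5/2)*3110 = 7775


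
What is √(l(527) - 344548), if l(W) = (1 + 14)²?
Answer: 7*I*√7027 ≈ 586.79*I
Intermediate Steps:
l(W) = 225 (l(W) = 15² = 225)
√(l(527) - 344548) = √(225 - 344548) = √(-344323) = 7*I*√7027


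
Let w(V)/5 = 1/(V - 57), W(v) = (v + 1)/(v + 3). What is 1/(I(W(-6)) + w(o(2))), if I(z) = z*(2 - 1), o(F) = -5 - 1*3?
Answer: 39/62 ≈ 0.62903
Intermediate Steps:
o(F) = -8 (o(F) = -5 - 3 = -8)
W(v) = (1 + v)/(3 + v)
I(z) = z (I(z) = z*1 = z)
w(V) = 5/(-57 + V) (w(V) = 5/(V - 57) = 5/(-57 + V))
1/(I(W(-6)) + w(o(2))) = 1/((1 - 6)/(3 - 6) + 5/(-57 - 8)) = 1/(-5/(-3) + 5/(-65)) = 1/(-⅓*(-5) + 5*(-1/65)) = 1/(5/3 - 1/13) = 1/(62/39) = 39/62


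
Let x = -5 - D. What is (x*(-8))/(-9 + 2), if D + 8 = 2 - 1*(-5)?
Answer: -32/7 ≈ -4.5714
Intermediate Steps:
D = -1 (D = -8 + (2 - 1*(-5)) = -8 + (2 + 5) = -8 + 7 = -1)
x = -4 (x = -5 - 1*(-1) = -5 + 1 = -4)
(x*(-8))/(-9 + 2) = (-4*(-8))/(-9 + 2) = 32/(-7) = 32*(-⅐) = -32/7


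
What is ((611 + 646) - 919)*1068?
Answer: 360984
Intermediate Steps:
((611 + 646) - 919)*1068 = (1257 - 919)*1068 = 338*1068 = 360984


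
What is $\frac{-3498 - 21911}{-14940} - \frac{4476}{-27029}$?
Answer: $\frac{753651301}{403813260} \approx 1.8663$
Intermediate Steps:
$\frac{-3498 - 21911}{-14940} - \frac{4476}{-27029} = \left(-25409\right) \left(- \frac{1}{14940}\right) - - \frac{4476}{27029} = \frac{25409}{14940} + \frac{4476}{27029} = \frac{753651301}{403813260}$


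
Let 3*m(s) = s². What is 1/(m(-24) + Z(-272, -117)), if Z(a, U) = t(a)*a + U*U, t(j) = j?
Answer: 1/87865 ≈ 1.1381e-5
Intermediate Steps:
m(s) = s²/3
Z(a, U) = U² + a² (Z(a, U) = a*a + U*U = a² + U² = U² + a²)
1/(m(-24) + Z(-272, -117)) = 1/((⅓)*(-24)² + ((-117)² + (-272)²)) = 1/((⅓)*576 + (13689 + 73984)) = 1/(192 + 87673) = 1/87865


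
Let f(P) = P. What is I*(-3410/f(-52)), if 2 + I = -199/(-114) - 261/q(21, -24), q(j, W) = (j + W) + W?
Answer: 1829465/2964 ≈ 617.23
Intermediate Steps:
q(j, W) = j + 2*W (q(j, W) = (W + j) + W = j + 2*W)
I = 1073/114 (I = -2 + (-199/(-114) - 261/(21 + 2*(-24))) = -2 + (-199*(-1/114) - 261/(21 - 48)) = -2 + (199/114 - 261/(-27)) = -2 + (199/114 - 261*(-1/27)) = -2 + (199/114 + 29/3) = -2 + 1301/114 = 1073/114 ≈ 9.4123)
I*(-3410/f(-52)) = 1073*(-3410/(-52))/114 = 1073*(-3410*(-1/52))/114 = (1073/114)*(1705/26) = 1829465/2964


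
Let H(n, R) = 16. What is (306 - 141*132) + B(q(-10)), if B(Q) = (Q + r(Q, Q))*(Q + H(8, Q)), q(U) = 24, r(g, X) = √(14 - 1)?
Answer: -17346 + 40*√13 ≈ -17202.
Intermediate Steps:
r(g, X) = √13
B(Q) = (16 + Q)*(Q + √13) (B(Q) = (Q + √13)*(Q + 16) = (Q + √13)*(16 + Q) = (16 + Q)*(Q + √13))
(306 - 141*132) + B(q(-10)) = (306 - 141*132) + (24² + 16*24 + 16*√13 + 24*√13) = (306 - 18612) + (576 + 384 + 16*√13 + 24*√13) = -18306 + (960 + 40*√13) = -17346 + 40*√13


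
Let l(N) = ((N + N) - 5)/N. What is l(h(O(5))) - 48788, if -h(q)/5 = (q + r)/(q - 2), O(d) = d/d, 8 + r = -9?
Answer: -780575/16 ≈ -48786.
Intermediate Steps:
r = -17 (r = -8 - 9 = -17)
O(d) = 1
h(q) = -5*(-17 + q)/(-2 + q) (h(q) = -5*(q - 17)/(q - 2) = -5*(-17 + q)/(-2 + q))
l(N) = (-5 + 2*N)/N (l(N) = (2*N - 5)/N = (-5 + 2*N)/N)
l(h(O(5))) - 48788 = (2 - 5*(-2 + 1)/(5*(17 - 1*1))) - 48788 = (2 - 5*(-1/(5*(17 - 1)))) - 48788 = (2 - 5/(5*(-1)*16)) - 48788 = (2 - 5/(-80)) - 48788 = (2 - 5*(-1/80)) - 48788 = (2 + 1/16) - 48788 = 33/16 - 48788 = -780575/16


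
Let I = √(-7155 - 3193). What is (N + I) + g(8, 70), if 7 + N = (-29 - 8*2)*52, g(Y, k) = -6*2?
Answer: -2359 + 2*I*√2587 ≈ -2359.0 + 101.73*I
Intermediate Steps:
g(Y, k) = -12
I = 2*I*√2587 (I = √(-10348) = 2*I*√2587 ≈ 101.73*I)
N = -2347 (N = -7 + (-29 - 8*2)*52 = -7 + (-29 - 16)*52 = -7 - 45*52 = -7 - 2340 = -2347)
(N + I) + g(8, 70) = (-2347 + 2*I*√2587) - 12 = -2359 + 2*I*√2587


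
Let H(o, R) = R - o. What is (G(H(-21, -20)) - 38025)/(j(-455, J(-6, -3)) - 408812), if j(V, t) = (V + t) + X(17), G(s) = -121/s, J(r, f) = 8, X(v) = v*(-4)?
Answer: 38146/409327 ≈ 0.093192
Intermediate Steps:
X(v) = -4*v
j(V, t) = -68 + V + t (j(V, t) = (V + t) - 4*17 = (V + t) - 68 = -68 + V + t)
(G(H(-21, -20)) - 38025)/(j(-455, J(-6, -3)) - 408812) = (-121/(-20 - 1*(-21)) - 38025)/((-68 - 455 + 8) - 408812) = (-121/(-20 + 21) - 38025)/(-515 - 408812) = (-121/1 - 38025)/(-409327) = (-121*1 - 38025)*(-1/409327) = (-121 - 38025)*(-1/409327) = -38146*(-1/409327) = 38146/409327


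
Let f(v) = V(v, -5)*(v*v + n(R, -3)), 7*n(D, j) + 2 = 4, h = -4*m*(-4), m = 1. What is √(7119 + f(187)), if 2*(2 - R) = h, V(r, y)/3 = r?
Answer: 1539*√406/7 ≈ 4430.0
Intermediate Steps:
V(r, y) = 3*r
h = 16 (h = -4*1*(-4) = -4*(-4) = 16)
R = -6 (R = 2 - ½*16 = 2 - 8 = -6)
n(D, j) = 2/7 (n(D, j) = -2/7 + (⅐)*4 = -2/7 + 4/7 = 2/7)
f(v) = 3*v*(2/7 + v²) (f(v) = (3*v)*(v*v + 2/7) = (3*v)*(v² + 2/7) = (3*v)*(2/7 + v²) = 3*v*(2/7 + v²))
√(7119 + f(187)) = √(7119 + 3*187*(2/7 + 187²)) = √(7119 + 3*187*(2/7 + 34969)) = √(7119 + 3*187*(244785/7)) = √(7119 + 137324385/7) = √(137374218/7) = 1539*√406/7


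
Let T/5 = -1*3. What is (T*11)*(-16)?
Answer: 2640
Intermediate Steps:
T = -15 (T = 5*(-1*3) = 5*(-3) = -15)
(T*11)*(-16) = -15*11*(-16) = -165*(-16) = 2640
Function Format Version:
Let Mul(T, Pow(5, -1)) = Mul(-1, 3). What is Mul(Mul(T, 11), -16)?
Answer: 2640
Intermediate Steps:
T = -15 (T = Mul(5, Mul(-1, 3)) = Mul(5, -3) = -15)
Mul(Mul(T, 11), -16) = Mul(Mul(-15, 11), -16) = Mul(-165, -16) = 2640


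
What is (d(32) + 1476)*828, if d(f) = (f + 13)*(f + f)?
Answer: 3606768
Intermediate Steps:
d(f) = 2*f*(13 + f) (d(f) = (13 + f)*(2*f) = 2*f*(13 + f))
(d(32) + 1476)*828 = (2*32*(13 + 32) + 1476)*828 = (2*32*45 + 1476)*828 = (2880 + 1476)*828 = 4356*828 = 3606768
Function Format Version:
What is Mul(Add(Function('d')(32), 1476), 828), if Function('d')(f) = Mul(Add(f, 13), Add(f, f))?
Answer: 3606768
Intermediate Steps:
Function('d')(f) = Mul(2, f, Add(13, f)) (Function('d')(f) = Mul(Add(13, f), Mul(2, f)) = Mul(2, f, Add(13, f)))
Mul(Add(Function('d')(32), 1476), 828) = Mul(Add(Mul(2, 32, Add(13, 32)), 1476), 828) = Mul(Add(Mul(2, 32, 45), 1476), 828) = Mul(Add(2880, 1476), 828) = Mul(4356, 828) = 3606768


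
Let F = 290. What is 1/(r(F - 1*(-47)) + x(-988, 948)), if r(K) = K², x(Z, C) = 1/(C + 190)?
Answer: 1138/129241523 ≈ 8.8052e-6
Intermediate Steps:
x(Z, C) = 1/(190 + C)
1/(r(F - 1*(-47)) + x(-988, 948)) = 1/((290 - 1*(-47))² + 1/(190 + 948)) = 1/((290 + 47)² + 1/1138) = 1/(337² + 1/1138) = 1/(113569 + 1/1138) = 1/(129241523/1138) = 1138/129241523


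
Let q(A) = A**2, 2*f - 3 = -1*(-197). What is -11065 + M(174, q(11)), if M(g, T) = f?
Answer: -10965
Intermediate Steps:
f = 100 (f = 3/2 + (-1*(-197))/2 = 3/2 + (1/2)*197 = 3/2 + 197/2 = 100)
M(g, T) = 100
-11065 + M(174, q(11)) = -11065 + 100 = -10965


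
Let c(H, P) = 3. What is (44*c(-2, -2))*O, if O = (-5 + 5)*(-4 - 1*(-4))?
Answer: 0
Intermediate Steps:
O = 0 (O = 0*(-4 + 4) = 0*0 = 0)
(44*c(-2, -2))*O = (44*3)*0 = 132*0 = 0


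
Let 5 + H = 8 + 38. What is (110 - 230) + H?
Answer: -79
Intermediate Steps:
H = 41 (H = -5 + (8 + 38) = -5 + 46 = 41)
(110 - 230) + H = (110 - 230) + 41 = -120 + 41 = -79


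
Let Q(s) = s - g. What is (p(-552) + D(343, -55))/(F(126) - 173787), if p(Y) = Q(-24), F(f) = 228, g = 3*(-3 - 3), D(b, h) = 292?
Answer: -286/173559 ≈ -0.0016479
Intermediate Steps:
g = -18 (g = 3*(-6) = -18)
Q(s) = 18 + s (Q(s) = s - 1*(-18) = s + 18 = 18 + s)
p(Y) = -6 (p(Y) = 18 - 24 = -6)
(p(-552) + D(343, -55))/(F(126) - 173787) = (-6 + 292)/(228 - 173787) = 286/(-173559) = 286*(-1/173559) = -286/173559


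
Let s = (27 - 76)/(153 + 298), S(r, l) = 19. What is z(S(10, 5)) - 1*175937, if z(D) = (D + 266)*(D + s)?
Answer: -76919387/451 ≈ -1.7055e+5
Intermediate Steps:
s = -49/451 ≈ -0.10865
z(D) = (266 + D)*(-49/451 + D) (z(D) = (D + 266)*(D - 49/451) = (266 + D)*(-49/451 + D))
z(S(10, 5)) - 1*175937 = (-13034/451 + 19² + (119917/451)*19) - 1*175937 = (-13034/451 + 361 + 2278423/451) - 175937 = 2428200/451 - 175937 = -76919387/451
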